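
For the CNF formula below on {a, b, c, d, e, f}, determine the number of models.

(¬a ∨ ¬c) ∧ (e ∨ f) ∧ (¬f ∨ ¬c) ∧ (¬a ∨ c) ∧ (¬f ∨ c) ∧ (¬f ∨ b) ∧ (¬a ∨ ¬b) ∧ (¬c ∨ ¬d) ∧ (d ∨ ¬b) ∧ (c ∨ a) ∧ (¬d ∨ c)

There are 2^6 = 64 truth assignments over (a, b, c, d, e, f).
Split on b. With b = True, the clauses containing b are satisfied and ¬b drops from the rest; 0 of the 2^5 = 32 assignments to the other variables satisfy what remains.
With b = False, by the same count on the reduced clause set, 1 assignment works.
(One model: a=F, b=F, c=T, d=F, e=T, f=F.)
Total: 0 + 1 = 1.

1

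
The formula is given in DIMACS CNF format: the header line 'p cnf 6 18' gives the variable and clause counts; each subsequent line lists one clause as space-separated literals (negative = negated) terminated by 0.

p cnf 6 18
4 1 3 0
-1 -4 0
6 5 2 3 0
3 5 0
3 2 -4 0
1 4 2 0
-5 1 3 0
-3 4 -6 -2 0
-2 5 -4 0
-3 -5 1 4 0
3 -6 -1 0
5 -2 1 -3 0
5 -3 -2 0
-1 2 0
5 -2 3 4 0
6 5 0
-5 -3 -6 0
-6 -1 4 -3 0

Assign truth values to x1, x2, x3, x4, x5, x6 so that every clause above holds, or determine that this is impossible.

Branch on x1: set x1 = True.
(¬x4) alone gives x4 = False.
(x2) alone gives x2 = True.
Branch on x3: set x3 = False.
(x5) alone gives x5 = True.
(¬x6) alone gives x6 = False.
Every clause now holds.

x1: True; x2: True; x3: False; x4: False; x5: True; x6: False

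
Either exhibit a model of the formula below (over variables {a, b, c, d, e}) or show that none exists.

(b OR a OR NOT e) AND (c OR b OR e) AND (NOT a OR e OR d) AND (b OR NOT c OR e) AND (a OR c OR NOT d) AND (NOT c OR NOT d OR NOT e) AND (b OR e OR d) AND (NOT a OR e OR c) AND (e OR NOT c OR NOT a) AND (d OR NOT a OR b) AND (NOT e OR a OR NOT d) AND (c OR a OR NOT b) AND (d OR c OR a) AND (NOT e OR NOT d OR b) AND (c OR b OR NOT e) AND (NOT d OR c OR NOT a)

a ↦ true,  b ↦ true,  c ↦ false,  d ↦ false,  e ↦ true

Suppose b = true.
Suppose c = false.
From the singleton clause (a), a = true.
From the singleton clause (e), e = true.
From the singleton clause (NOT d), d = false.
Every clause now holds.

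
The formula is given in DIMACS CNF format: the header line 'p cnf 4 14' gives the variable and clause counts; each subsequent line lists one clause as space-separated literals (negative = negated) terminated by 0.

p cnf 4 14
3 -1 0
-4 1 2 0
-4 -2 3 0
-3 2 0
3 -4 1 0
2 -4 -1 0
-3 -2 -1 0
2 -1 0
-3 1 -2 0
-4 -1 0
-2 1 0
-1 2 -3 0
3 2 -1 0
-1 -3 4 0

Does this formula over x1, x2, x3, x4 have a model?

Satisfiable

Branch on x3: set x3 = False.
From the singleton clause (¬x1), x1 = False.
From the singleton clause (¬x4), x4 = False.
From the singleton clause (¬x2), x2 = False.
Every clause now holds.
A satisfying assignment: x1: False; x2: False; x3: False; x4: False.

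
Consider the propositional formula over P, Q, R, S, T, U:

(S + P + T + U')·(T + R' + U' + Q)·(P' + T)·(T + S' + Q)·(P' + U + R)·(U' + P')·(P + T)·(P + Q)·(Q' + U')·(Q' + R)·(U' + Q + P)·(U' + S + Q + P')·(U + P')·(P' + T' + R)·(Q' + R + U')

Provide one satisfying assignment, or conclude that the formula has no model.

Branch on P: set P = 0.
From the singleton clause (T), T = 1.
From the singleton clause (Q), Q = 1.
From the singleton clause (U'), U = 0.
From the singleton clause (R), R = 1.
Every clause is now satisfied; S is unconstrained.

P: 0, Q: 1, R: 1, S: 1, T: 1, U: 0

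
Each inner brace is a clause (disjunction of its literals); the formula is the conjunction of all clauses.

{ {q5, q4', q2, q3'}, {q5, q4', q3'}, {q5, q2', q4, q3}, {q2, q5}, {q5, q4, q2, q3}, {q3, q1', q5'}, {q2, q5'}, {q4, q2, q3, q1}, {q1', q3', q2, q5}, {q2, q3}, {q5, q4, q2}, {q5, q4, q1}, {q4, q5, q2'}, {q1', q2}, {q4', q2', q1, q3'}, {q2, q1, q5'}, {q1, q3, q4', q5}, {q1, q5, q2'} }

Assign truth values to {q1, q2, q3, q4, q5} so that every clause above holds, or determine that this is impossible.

Case q2 = 1:
Case q4 = 0:
From the singleton clause (q5), q5 = 1.
Case q3 = 1:
No clause remains; q1 is free.

q1: 1, q2: 1, q3: 1, q4: 0, q5: 1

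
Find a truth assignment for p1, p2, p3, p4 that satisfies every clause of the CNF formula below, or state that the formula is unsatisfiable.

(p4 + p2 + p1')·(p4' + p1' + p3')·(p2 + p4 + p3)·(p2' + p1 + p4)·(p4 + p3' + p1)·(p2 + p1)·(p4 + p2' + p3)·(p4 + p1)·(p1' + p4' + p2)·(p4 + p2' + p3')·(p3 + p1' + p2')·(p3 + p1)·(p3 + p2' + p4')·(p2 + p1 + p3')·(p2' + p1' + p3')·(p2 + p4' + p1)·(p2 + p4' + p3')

Suppose p2 = 1.
Suppose p1 = 0.
From the singleton clause (p4), p4 = 1.
From the singleton clause (p3), p3 = 1.
This assignment satisfies each clause.

p1=0; p2=1; p3=1; p4=1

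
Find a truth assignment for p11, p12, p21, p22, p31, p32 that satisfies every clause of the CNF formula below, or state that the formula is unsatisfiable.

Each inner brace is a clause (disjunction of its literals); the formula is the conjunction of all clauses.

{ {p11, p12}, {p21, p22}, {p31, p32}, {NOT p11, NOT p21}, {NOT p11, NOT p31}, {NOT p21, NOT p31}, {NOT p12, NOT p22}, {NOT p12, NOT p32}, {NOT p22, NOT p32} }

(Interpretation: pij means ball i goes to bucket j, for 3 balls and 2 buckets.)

UNSATISFIABLE

Branch on p11: set p11 = true.
The clause (NOT p21) is unit, so p21 = false.
The clause (p22) is unit, so p22 = true.
The clause (NOT p31) is unit, so p31 = false.
The clause (p32) is unit, so p32 = true.
That conflicts with the unit clause (NOT p32).
Backtrack on p11: now try p11 = false.
The clause (p12) is unit, so p12 = true.
The clause (NOT p22) is unit, so p22 = false.
The clause (p21) is unit, so p21 = true.
The clause (NOT p31) is unit, so p31 = false.
The clause (p32) is unit, so p32 = true.
That conflicts with the unit clause (NOT p32).
Either choice for p11 ends in contradiction.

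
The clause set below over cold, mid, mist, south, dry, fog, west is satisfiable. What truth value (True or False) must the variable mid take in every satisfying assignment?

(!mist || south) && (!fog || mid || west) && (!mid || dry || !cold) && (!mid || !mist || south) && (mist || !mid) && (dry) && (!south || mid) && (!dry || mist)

True

Suppose mid = false.
(dry) alone gives dry = true.
(!south) alone gives south = false.
(!mist) alone gives mist = false.
That conflicts with the unit clause (mist).
So every satisfying assignment has mid = True.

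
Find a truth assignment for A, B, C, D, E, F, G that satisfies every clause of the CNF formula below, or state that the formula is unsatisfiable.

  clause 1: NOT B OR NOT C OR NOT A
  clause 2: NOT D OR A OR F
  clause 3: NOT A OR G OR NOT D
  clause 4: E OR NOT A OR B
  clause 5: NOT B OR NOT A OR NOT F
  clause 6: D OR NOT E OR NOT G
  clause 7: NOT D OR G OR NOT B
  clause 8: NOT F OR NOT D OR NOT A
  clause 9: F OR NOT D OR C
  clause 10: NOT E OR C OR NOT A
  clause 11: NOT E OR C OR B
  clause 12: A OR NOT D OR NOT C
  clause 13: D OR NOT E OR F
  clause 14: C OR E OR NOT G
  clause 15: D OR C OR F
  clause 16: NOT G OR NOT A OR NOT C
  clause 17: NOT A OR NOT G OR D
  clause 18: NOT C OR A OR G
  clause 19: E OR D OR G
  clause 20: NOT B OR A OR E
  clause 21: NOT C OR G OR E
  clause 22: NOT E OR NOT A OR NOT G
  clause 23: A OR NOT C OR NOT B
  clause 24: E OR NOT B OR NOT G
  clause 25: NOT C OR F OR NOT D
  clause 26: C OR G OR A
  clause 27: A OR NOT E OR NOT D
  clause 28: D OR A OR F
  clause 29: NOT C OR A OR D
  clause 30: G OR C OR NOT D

A: true, B: false, C: true, D: false, E: true, F: true, G: false

Case B = false:
Case E = true:
(C) alone gives C = true.
Case D = false:
(NOT G) alone gives G = false.
(F) alone gives F = true.
(A) alone gives A = true.
All clauses are satisfied.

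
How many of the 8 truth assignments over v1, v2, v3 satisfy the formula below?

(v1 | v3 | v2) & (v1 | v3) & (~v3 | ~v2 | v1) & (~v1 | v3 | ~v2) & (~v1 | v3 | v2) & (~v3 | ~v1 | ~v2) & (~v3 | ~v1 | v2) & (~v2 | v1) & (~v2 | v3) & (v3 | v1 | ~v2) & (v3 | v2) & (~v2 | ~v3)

There are 2^3 = 8 truth assignments over (v1, v2, v3).
Split on v1. With v1 = 1, the clauses containing v1 are satisfied and ~v1 drops from the rest; 0 of the 2^2 = 4 assignments to the other variables satisfy what remains.
With v1 = 0, by the same count on the reduced clause set, 1 assignment works.
Total: 0 + 1 = 1.

1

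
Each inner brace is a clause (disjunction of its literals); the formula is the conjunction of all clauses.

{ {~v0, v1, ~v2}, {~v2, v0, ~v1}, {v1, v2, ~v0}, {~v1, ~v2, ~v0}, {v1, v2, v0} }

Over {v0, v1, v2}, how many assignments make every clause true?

3

There are 2^3 = 8 truth assignments over (v0, v1, v2).
Check each against the 5 clauses (columns in the order v0, v1, v2):
  F F F  ✗ fails (v1 | v2 | v0)
  F F T  ✓ satisfies all
  F T F  ✓ satisfies all
  F T T  ✗ fails (~v2 | v0 | ~v1)
  T F F  ✗ fails (v1 | v2 | ~v0)
  T F T  ✗ fails (~v0 | v1 | ~v2)
  T T F  ✓ satisfies all
  T T T  ✗ fails (~v1 | ~v2 | ~v0)
3 of the 8 rows are models.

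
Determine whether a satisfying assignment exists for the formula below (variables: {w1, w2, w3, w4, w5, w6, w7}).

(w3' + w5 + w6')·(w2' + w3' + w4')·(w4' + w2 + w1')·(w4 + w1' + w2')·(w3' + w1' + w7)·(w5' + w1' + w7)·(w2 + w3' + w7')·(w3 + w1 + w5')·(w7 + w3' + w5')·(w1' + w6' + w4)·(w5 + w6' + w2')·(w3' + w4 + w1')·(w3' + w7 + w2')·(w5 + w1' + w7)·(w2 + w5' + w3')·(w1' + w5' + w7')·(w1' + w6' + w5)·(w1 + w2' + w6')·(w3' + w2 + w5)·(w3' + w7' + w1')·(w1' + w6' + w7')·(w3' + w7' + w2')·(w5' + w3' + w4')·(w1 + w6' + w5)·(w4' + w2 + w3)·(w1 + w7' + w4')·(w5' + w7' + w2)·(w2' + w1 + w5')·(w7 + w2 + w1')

Try w3 = 0.
Try w1 = 0.
(w5') alone gives w5 = 0.
(w6') alone gives w6 = 0.
Try w4 = 1.
(w2) alone gives w2 = 1.
(w7') alone gives w7 = 0.
This assignment satisfies each clause.
A satisfying assignment: w1: 0, w2: 1, w3: 0, w4: 1, w5: 0, w6: 0, w7: 0.

Yes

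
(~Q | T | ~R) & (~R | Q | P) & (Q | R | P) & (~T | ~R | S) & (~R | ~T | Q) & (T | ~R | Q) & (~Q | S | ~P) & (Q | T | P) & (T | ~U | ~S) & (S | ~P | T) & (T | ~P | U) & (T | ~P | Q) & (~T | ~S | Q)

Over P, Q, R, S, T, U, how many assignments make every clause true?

There are 2^6 = 64 truth assignments over (P, Q, R, S, T, U).
Split on R. With R = 1, the clauses containing R are satisfied and ~R drops from the rest; 4 of the 2^5 = 32 assignments to the other variables satisfy what remains.
With R = 0, by the same count on the reduced clause set, 11 assignments work.
(One model: P=F, Q=T, R=F, S=F, T=F, U=F.)
Total: 4 + 11 = 15.

15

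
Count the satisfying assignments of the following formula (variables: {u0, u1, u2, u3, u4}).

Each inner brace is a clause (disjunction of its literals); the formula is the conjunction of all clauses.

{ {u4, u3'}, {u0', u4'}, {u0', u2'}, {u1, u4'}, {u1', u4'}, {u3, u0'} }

4

There are 2^5 = 32 truth assignments over (u0, u1, u2, u3, u4).
Split on u1. With u1 = 1, the clauses containing u1 are satisfied and u1' drops from the rest; 2 of the 2^4 = 16 assignments to the other variables satisfy what remains.
With u1 = 0, by the same count on the reduced clause set, 2 assignments work.
Total: 2 + 2 = 4.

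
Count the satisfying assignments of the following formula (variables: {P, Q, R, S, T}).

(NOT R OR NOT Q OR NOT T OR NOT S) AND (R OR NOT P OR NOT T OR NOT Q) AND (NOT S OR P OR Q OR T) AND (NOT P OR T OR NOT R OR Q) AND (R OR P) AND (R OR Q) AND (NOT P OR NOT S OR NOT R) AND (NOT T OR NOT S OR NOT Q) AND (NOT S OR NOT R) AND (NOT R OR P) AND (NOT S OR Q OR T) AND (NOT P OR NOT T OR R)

5

There are 2^5 = 32 truth assignments over (P, Q, R, S, T).
Split on R. With R = true, the clauses containing R are satisfied and NOT R drops from the rest; 3 of the 2^4 = 16 assignments to the other variables satisfy what remains.
With R = false, by the same count on the reduced clause set, 2 assignments work.
Total: 3 + 2 = 5.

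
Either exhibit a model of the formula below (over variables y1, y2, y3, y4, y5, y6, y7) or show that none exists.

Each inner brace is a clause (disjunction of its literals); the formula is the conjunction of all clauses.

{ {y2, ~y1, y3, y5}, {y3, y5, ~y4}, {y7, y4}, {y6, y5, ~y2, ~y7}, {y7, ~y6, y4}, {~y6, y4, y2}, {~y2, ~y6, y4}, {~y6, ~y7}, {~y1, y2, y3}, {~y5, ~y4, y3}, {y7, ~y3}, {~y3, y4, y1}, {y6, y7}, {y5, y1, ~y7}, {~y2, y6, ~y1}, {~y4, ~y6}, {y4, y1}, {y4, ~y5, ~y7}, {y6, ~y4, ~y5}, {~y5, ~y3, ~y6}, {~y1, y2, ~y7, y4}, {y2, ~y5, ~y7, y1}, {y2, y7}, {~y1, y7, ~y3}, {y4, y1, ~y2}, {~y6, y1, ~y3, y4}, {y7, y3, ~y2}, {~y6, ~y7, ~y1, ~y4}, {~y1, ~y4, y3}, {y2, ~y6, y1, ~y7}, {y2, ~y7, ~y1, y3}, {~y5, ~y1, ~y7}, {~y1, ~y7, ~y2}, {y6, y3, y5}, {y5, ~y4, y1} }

y1: 1, y2: 0, y3: 1, y4: 1, y5: 0, y6: 0, y7: 1

Try y7 = 1.
Unit clause (~y6) forces y6 = 0.
Try y5 = 0.
Unit clause (~y2) forces y2 = 0.
Unit clause (y1) forces y1 = 1.
Unit clause (y3) forces y3 = 1.
Unit clause (y4) forces y4 = 1.
All clauses are satisfied.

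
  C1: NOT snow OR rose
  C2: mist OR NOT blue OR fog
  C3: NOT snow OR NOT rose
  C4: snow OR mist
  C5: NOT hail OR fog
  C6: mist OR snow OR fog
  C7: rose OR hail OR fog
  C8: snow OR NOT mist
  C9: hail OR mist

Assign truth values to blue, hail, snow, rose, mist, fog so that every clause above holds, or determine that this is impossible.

Branch on snow: set snow = false.
Unit clause (mist) forces mist = true.
That conflicts with the unit clause (NOT mist).
So snow must be the other value — set snow = true.
Unit clause (rose) forces rose = true.
That conflicts with the unit clause (NOT rose).
Either choice for snow ends in contradiction.

UNSATISFIABLE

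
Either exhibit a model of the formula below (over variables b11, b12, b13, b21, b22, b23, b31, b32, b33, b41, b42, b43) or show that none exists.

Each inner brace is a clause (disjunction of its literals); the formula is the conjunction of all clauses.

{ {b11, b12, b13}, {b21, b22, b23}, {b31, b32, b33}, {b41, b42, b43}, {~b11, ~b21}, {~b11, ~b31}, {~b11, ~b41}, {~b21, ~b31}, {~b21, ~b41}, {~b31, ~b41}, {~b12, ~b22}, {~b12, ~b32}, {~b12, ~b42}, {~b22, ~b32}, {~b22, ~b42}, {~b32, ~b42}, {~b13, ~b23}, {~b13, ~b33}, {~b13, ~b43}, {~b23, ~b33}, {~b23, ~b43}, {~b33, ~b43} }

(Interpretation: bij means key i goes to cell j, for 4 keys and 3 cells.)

Case b11 = 0:
Case b12 = 1:
(~b22) alone gives b22 = 0.
(~b32) alone gives b32 = 0.
(~b42) alone gives b42 = 0.
Case b21 = 1:
(~b31) alone gives b31 = 0.
(b33) alone gives b33 = 1.
(~b41) alone gives b41 = 0.
(b43) alone gives b43 = 1.
Now (~b43) is unsatisfied and unit — conflict.
Backtrack on b21: now try b21 = 0.
(b23) alone gives b23 = 1.
(~b13) alone gives b13 = 0.
(~b33) alone gives b33 = 0.
(b31) alone gives b31 = 1.
(~b41) alone gives b41 = 0.
(b43) alone gives b43 = 1.
Now (~b43) is unsatisfied and unit — conflict.
Both values of b21 lead to a conflict.
Backtrack on b12: now try b12 = 0.
(b13) alone gives b13 = 1.
(~b23) alone gives b23 = 0.
(~b33) alone gives b33 = 0.
(~b43) alone gives b43 = 0.
Case b21 = 1:
(~b31) alone gives b31 = 0.
(b32) alone gives b32 = 1.
(~b41) alone gives b41 = 0.
(b42) alone gives b42 = 1.
Now (~b42) is unsatisfied and unit — conflict.
Backtrack on b21: now try b21 = 0.
(b22) alone gives b22 = 1.
(~b32) alone gives b32 = 0.
(b31) alone gives b31 = 1.
(~b41) alone gives b41 = 0.
(b42) alone gives b42 = 1.
Now (~b42) is unsatisfied and unit — conflict.
Both values of b21 lead to a conflict.
Both values of b12 lead to a conflict.
Backtrack on b11: now try b11 = 1.
(~b21) alone gives b21 = 0.
(~b31) alone gives b31 = 0.
(~b41) alone gives b41 = 0.
Case b22 = 1:
(~b12) alone gives b12 = 0.
(~b32) alone gives b32 = 0.
(b33) alone gives b33 = 1.
(~b42) alone gives b42 = 0.
(b43) alone gives b43 = 1.
Now (~b43) is unsatisfied and unit — conflict.
Backtrack on b22: now try b22 = 0.
(b23) alone gives b23 = 1.
(~b13) alone gives b13 = 0.
(~b33) alone gives b33 = 0.
(b32) alone gives b32 = 1.
(~b12) alone gives b12 = 0.
(~b42) alone gives b42 = 0.
(b43) alone gives b43 = 1.
Now (~b43) is unsatisfied and unit — conflict.
Both values of b22 lead to a conflict.
Both values of b11 lead to a conflict.

UNSATISFIABLE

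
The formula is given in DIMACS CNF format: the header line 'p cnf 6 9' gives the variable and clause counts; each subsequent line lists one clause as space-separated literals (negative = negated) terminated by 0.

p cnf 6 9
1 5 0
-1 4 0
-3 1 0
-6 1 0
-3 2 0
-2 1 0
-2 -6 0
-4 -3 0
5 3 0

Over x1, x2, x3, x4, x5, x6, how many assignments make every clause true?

There are 2^6 = 64 truth assignments over (x1, x2, x3, x4, x5, x6).
Split on x1. With x1 = True, the clauses containing x1 are satisfied and ¬x1 drops from the rest; 3 of the 2^5 = 32 assignments to the other variables satisfy what remains.
With x1 = False, by the same count on the reduced clause set, 2 assignments work.
Total: 3 + 2 = 5.

5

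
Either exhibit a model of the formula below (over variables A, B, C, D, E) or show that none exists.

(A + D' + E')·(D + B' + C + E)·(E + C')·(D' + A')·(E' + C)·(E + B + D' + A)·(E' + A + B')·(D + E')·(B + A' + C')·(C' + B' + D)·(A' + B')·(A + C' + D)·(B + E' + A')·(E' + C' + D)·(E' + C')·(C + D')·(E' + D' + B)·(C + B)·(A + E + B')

Suppose E = 1.
(C) alone gives C = 1.
But (C') is also a unit clause — contradiction.
That branch fails; take E = 0 instead.
(C') alone gives C = 0.
(D') alone gives D = 0.
(B') alone gives B = 0.
But (B) is also a unit clause — contradiction.
Either choice for E ends in contradiction.

UNSATISFIABLE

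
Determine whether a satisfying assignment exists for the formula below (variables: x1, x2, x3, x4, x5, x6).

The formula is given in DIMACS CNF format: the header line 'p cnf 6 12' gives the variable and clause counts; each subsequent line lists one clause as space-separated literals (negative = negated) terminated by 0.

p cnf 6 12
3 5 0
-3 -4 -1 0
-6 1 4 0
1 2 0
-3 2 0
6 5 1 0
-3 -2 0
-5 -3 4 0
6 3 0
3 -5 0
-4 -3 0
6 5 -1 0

No, unsatisfiable

Branch on x3: set x3 = True.
From the singleton clause (x2), x2 = True.
But (¬x2) is also a unit clause — contradiction.
Undo x3 and try x3 = False.
From the singleton clause (x5), x5 = True.
But (¬x5) is also a unit clause — contradiction.
Neither x3 = True nor x3 = False works.
No assignment satisfies every clause.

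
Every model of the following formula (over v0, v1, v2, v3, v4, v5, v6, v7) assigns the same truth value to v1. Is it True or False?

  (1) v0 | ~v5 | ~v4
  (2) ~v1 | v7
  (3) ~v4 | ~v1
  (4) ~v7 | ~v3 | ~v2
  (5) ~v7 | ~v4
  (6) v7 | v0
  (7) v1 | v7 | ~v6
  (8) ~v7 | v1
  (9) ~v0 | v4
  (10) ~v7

False

Suppose v1 = 1.
From the singleton clause (v7), v7 = 1.
That conflicts with the unit clause (~v7).
So every satisfying assignment has v1 = False.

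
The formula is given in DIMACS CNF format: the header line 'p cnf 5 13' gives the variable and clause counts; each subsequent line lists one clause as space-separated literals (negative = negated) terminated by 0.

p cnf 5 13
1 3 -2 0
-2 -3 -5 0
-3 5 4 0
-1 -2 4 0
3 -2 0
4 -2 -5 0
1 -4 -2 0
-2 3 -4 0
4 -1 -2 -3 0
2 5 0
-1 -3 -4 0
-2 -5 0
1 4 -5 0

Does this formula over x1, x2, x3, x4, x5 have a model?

Yes

Suppose x3 = True.
Suppose x2 = False.
(x5) alone gives x5 = True.
Suppose x1 = True.
(¬x4) alone gives x4 = False.
Every clause now holds.
A satisfying assignment: x1: True; x2: False; x3: True; x4: False; x5: True.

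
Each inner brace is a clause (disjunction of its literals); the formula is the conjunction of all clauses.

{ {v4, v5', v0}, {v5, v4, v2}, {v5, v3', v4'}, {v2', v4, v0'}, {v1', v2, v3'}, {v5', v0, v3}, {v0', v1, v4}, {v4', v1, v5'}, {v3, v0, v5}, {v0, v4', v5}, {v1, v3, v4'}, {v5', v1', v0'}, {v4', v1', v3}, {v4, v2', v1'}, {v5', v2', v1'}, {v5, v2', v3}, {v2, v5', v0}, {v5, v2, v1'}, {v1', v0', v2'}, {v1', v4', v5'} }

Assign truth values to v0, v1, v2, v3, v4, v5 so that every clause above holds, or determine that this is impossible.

Try v4 = 0.
Try v5 = 0.
From the singleton clause (v2), v2 = 1.
From the singleton clause (v0'), v0 = 0.
From the singleton clause (v3), v3 = 1.
From the singleton clause (v1'), v1 = 0.
Every clause now holds.

v0: 0,  v1: 0,  v2: 1,  v3: 1,  v4: 0,  v5: 0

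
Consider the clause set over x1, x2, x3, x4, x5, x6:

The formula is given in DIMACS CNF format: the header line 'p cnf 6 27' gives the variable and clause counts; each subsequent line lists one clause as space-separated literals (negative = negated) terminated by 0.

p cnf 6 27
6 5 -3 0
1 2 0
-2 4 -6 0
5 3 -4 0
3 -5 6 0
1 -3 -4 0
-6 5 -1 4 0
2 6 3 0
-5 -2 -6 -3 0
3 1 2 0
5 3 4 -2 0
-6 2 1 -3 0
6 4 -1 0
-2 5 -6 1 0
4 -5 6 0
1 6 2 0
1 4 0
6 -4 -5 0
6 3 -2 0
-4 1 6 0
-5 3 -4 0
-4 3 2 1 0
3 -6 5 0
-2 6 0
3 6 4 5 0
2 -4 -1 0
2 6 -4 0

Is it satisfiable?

Case x1 = True:
Case x6 = True:
Case x2 = False:
From the singleton clause (¬x4), x4 = False.
From the singleton clause (x5), x5 = True.
No clause remains; x3 is free.
A satisfying assignment: x1 ↦ True,  x2 ↦ False,  x3 ↦ False,  x4 ↦ False,  x5 ↦ True,  x6 ↦ True.

Yes, satisfiable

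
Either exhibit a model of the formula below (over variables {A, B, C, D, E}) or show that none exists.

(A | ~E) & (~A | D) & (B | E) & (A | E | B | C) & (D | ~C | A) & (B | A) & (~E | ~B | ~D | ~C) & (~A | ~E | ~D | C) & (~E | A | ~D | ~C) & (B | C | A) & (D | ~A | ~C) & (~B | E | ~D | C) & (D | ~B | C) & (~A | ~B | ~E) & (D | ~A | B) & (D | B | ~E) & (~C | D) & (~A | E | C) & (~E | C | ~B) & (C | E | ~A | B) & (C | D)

A: 0; B: 1; C: 1; D: 1; E: 0

Case A = 0:
The clause (~E) is unit, so E = 0.
The clause (B) is unit, so B = 1.
Case D = 1:
The clause (C) is unit, so C = 1.
Every clause now holds.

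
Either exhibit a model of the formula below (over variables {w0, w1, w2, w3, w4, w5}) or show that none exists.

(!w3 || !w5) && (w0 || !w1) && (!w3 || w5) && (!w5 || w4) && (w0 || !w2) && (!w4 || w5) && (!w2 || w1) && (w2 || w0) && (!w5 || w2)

Case w3 = false:
Case w0 = true:
Case w5 = false:
(!w4) alone gives w4 = false.
Case w2 = true:
(w1) alone gives w1 = true.
This assignment satisfies each clause.

w0 ↦ true,  w1 ↦ true,  w2 ↦ true,  w3 ↦ false,  w4 ↦ false,  w5 ↦ false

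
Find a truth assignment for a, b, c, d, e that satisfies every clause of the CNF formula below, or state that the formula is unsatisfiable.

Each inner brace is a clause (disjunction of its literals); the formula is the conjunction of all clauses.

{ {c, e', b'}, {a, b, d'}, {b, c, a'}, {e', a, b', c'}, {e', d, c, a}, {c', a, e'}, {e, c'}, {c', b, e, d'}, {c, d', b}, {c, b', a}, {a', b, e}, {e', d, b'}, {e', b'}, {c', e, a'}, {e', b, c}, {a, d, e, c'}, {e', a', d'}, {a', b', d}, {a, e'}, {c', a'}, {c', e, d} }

a=1, b=1, c=0, d=1, e=0

Branch on e: set e = 0.
From the singleton clause (c'), c = 0.
Branch on b: set b = 1.
From the singleton clause (a), a = 1.
From the singleton clause (d), d = 1.
All clauses are satisfied.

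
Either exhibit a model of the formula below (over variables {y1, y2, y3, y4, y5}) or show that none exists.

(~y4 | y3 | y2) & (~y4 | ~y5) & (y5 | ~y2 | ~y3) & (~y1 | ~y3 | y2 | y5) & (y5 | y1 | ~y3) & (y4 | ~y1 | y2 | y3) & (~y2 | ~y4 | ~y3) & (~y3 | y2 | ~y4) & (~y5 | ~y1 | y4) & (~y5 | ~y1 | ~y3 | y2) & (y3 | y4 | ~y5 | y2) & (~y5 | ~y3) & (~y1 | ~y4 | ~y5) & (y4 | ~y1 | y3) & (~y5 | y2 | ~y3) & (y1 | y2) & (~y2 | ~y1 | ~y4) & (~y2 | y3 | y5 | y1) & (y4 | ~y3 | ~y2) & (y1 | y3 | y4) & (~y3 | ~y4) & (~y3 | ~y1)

UNSATISFIABLE

Suppose y4 = 0.
Suppose y5 = 0.
Suppose y2 = 0.
From the singleton clause (y1), y1 = 1.
From the singleton clause (~y3), y3 = 0.
Now (y3) is unsatisfied and unit — conflict.
Undo y2 and try y2 = 1.
From the singleton clause (~y3), y3 = 0.
From the singleton clause (~y1), y1 = 0.
Now (y1) is unsatisfied and unit — conflict.
Neither y2 = 1 nor y2 = 0 works.
Undo y5 and try y5 = 1.
From the singleton clause (~y1), y1 = 0.
From the singleton clause (~y3), y3 = 0.
Now (y3) is unsatisfied and unit — conflict.
Neither y5 = 1 nor y5 = 0 works.
Undo y4 and try y4 = 1.
From the singleton clause (~y5), y5 = 0.
From the singleton clause (~y3), y3 = 0.
From the singleton clause (y2), y2 = 1.
From the singleton clause (~y1), y1 = 0.
Now (y1) is unsatisfied and unit — conflict.
Neither y4 = 1 nor y4 = 0 works.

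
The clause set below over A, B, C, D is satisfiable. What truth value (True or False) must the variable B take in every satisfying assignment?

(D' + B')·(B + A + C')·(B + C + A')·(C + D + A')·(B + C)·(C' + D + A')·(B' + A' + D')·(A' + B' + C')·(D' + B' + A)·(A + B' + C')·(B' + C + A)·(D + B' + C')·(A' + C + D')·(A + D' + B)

False

Suppose B = 1.
From the singleton clause (D'), D = 0.
From the singleton clause (C'), C = 0.
From the singleton clause (A'), A = 0.
But (A) is also a unit clause — contradiction.
So every satisfying assignment has B = False.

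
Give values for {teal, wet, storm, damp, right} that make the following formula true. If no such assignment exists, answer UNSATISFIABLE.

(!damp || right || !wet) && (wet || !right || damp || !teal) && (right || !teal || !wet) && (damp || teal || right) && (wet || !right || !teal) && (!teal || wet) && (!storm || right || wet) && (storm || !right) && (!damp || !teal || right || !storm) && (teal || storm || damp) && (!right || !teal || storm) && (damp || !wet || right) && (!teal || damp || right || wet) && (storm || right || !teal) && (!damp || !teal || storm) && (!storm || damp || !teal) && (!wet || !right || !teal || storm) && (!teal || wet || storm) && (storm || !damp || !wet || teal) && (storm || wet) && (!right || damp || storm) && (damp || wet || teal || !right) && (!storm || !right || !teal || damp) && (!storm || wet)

Case teal = true:
The clause (wet) is unit, so wet = true.
The clause (right) is unit, so right = true.
The clause (storm) is unit, so storm = true.
The clause (damp) is unit, so damp = true.
All clauses are satisfied.

teal ↦ true,  wet ↦ true,  storm ↦ true,  damp ↦ true,  right ↦ true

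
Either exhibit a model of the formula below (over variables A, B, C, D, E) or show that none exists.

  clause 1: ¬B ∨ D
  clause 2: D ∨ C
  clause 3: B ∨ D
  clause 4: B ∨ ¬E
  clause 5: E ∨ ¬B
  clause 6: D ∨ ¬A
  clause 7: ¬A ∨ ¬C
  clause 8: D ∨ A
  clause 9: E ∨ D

Case B = True:
Unit clause (D) forces D = True.
Unit clause (E) forces E = True.
Case A = False:
All clauses hold; C can take either value.

A=False,  B=True,  C=True,  D=True,  E=True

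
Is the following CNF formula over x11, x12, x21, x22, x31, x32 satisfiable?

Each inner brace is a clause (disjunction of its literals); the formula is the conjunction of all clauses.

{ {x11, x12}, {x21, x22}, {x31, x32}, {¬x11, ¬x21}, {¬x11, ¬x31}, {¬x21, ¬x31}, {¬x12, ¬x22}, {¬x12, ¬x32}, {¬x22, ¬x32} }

Unsatisfiable

Case x11 = True:
The clause (¬x21) is unit, so x21 = False.
The clause (x22) is unit, so x22 = True.
The clause (¬x31) is unit, so x31 = False.
The clause (x32) is unit, so x32 = True.
But (¬x32) is also a unit clause — contradiction.
Undo x11 and try x11 = False.
The clause (x12) is unit, so x12 = True.
The clause (¬x22) is unit, so x22 = False.
The clause (x21) is unit, so x21 = True.
The clause (¬x31) is unit, so x31 = False.
The clause (x32) is unit, so x32 = True.
But (¬x32) is also a unit clause — contradiction.
Neither x11 = True nor x11 = False works.
No assignment satisfies every clause.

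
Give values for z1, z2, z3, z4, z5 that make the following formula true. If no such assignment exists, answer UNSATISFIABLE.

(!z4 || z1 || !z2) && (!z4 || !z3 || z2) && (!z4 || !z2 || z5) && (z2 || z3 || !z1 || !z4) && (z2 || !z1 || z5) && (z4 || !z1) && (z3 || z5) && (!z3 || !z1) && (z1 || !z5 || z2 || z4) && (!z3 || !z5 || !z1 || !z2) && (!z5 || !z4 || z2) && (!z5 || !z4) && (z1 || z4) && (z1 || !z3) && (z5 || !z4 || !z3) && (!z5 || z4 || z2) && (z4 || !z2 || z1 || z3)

Branch on z4: set z4 = true.
Unit clause (!z5) forces z5 = false.
Unit clause (!z2) forces z2 = false.
Unit clause (!z3) forces z3 = false.
That conflicts with the unit clause (z3).
That branch fails; take z4 = false instead.
Unit clause (!z1) forces z1 = false.
That conflicts with the unit clause (z1).
Both values of z4 lead to a conflict.

UNSATISFIABLE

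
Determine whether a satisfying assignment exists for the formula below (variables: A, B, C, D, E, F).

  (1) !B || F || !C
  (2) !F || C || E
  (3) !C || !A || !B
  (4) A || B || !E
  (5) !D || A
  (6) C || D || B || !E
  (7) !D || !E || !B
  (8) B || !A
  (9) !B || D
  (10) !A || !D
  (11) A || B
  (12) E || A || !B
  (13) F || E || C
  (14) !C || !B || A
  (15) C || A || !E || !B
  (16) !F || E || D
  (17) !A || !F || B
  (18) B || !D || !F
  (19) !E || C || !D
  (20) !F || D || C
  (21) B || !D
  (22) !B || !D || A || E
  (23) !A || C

Try D = false.
(!B) alone gives B = false.
(!A) alone gives A = false.
But (A) is also a unit clause — contradiction.
That branch fails; take D = true instead.
(A) alone gives A = true.
But (!A) is also a unit clause — contradiction.
Both values of D lead to a conflict.
No assignment satisfies every clause.

No, unsatisfiable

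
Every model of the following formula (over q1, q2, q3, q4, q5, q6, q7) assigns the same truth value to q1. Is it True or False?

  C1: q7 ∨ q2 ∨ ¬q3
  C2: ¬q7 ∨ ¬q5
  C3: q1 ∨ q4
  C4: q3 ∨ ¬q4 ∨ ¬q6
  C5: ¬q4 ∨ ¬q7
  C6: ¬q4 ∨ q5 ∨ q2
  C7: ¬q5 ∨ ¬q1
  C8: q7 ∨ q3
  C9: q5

Suppose q1 = True.
From the singleton clause (¬q5), q5 = False.
But (q5) is also a unit clause — contradiction.
So every satisfying assignment has q1 = False.

False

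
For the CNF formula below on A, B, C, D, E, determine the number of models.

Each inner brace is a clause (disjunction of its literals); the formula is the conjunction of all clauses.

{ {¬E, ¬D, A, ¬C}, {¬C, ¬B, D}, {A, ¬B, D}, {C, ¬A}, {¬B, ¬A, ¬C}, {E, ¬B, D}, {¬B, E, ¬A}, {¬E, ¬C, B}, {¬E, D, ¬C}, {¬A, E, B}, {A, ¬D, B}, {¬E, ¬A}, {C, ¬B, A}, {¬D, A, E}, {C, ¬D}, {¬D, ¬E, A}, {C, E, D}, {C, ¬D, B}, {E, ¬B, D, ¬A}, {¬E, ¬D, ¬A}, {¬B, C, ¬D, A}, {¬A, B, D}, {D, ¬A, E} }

There are 2^5 = 32 truth assignments over (A, B, C, D, E).
Split on C. With C = True, the clauses containing C are satisfied and ¬C drops from the rest; 1 of the 2^4 = 16 assignments to the other variables satisfy what remains.
With C = False, by the same count on the reduced clause set, 1 assignment works.
(One model: A=F, B=F, C=F, D=F, E=T.)
Total: 1 + 1 = 2.

2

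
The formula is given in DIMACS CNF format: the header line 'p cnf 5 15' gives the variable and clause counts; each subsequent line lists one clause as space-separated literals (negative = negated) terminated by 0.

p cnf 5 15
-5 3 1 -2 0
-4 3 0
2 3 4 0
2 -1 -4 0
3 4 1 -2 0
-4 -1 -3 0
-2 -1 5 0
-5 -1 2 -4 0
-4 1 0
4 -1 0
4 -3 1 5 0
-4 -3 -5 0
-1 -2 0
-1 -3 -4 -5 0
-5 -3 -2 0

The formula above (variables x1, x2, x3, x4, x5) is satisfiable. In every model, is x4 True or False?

False

Suppose x4 = True.
From the singleton clause (x3), x3 = True.
From the singleton clause (¬x1), x1 = False.
Now (x1) is unsatisfied and unit — conflict.
So every satisfying assignment has x4 = False.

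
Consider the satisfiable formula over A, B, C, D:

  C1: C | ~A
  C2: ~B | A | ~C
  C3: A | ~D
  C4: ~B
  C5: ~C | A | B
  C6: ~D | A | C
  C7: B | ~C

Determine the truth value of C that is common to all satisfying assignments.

False

Suppose C = 1.
From the singleton clause (~B), B = 0.
But (B) is also a unit clause — contradiction.
So every satisfying assignment has C = False.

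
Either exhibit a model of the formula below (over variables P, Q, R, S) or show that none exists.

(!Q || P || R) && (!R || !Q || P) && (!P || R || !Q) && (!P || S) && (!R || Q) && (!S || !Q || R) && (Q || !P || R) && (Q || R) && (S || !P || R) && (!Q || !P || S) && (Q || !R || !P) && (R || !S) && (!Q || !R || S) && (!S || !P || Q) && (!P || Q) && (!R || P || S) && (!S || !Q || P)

P=true, Q=true, R=true, S=true

Try P = true.
From the singleton clause (S), S = true.
From the singleton clause (R), R = true.
From the singleton clause (Q), Q = true.
This assignment satisfies each clause.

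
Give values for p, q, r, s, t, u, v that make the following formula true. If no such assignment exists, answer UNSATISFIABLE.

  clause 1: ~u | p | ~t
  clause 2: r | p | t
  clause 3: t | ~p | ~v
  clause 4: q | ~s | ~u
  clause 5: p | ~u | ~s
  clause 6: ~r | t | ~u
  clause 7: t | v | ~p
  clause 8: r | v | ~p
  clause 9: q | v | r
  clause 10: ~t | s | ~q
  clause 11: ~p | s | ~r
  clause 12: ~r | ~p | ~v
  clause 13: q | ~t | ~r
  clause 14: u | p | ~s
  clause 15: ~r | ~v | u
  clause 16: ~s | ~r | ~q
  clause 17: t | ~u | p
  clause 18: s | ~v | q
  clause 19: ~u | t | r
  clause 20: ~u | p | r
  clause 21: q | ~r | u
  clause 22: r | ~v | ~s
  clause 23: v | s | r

p: 0, q: 1, r: 1, s: 0, t: 0, u: 0, v: 0

Suppose u = 0.
Suppose p = 0.
The clause (~s) is unit, so s = 0.
Suppose r = 1.
The clause (~v) is unit, so v = 0.
The clause (q) is unit, so q = 1.
The clause (~t) is unit, so t = 0.
This assignment satisfies each clause.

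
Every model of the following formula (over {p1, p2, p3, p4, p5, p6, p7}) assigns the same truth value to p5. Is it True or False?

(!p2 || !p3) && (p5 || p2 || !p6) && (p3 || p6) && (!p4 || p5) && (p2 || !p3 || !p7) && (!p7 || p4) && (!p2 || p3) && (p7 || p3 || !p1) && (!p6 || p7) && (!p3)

True

Suppose p5 = false.
From the singleton clause (!p4), p4 = false.
From the singleton clause (!p7), p7 = false.
From the singleton clause (!p6), p6 = false.
From the singleton clause (p3), p3 = true.
That conflicts with the unit clause (!p3).
So every satisfying assignment has p5 = True.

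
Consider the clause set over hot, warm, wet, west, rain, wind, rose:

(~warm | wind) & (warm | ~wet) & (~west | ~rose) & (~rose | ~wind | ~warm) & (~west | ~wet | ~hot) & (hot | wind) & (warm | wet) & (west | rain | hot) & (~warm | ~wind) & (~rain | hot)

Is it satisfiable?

No

Case warm = 0:
Unit clause (~wet) forces wet = 0.
That conflicts with the unit clause (wet).
Undo warm and try warm = 1.
Unit clause (wind) forces wind = 1.
That conflicts with the unit clause (~wind).
Both values of warm lead to a conflict.
No assignment satisfies every clause.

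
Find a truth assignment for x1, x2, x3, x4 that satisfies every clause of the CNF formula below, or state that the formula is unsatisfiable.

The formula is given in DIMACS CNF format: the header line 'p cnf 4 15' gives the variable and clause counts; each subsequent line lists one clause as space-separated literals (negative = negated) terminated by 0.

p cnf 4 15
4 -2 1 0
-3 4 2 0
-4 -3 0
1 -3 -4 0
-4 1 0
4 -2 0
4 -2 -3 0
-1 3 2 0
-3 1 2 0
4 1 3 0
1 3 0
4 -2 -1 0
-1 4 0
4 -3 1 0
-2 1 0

Case x4 = True:
Unit clause (¬x3) forces x3 = False.
Unit clause (x1) forces x1 = True.
Unit clause (x2) forces x2 = True.
Every clause now holds.

x1 ↦ True; x2 ↦ True; x3 ↦ False; x4 ↦ True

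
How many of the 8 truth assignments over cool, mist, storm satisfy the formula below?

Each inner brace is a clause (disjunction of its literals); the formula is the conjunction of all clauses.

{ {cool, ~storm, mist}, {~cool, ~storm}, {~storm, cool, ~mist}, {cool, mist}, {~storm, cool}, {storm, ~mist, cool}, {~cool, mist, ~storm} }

2

There are 2^3 = 8 truth assignments over (cool, mist, storm).
Split on mist. With mist = 1, the clauses containing mist are satisfied and ~mist drops from the rest; 1 of the 2^2 = 4 assignments to the other variables satisfy what remains.
With mist = 0, by the same count on the reduced clause set, 1 assignment works.
Total: 1 + 1 = 2.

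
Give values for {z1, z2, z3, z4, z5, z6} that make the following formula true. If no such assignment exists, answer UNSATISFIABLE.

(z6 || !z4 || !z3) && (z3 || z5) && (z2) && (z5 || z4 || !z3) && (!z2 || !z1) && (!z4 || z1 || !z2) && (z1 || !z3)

z1 ↦ false; z2 ↦ true; z3 ↦ false; z4 ↦ false; z5 ↦ true; z6 ↦ true

From the singleton clause (z2), z2 = true.
From the singleton clause (!z1), z1 = false.
From the singleton clause (!z4), z4 = false.
From the singleton clause (!z3), z3 = false.
From the singleton clause (z5), z5 = true.
Every clause is now satisfied; z6 is unconstrained.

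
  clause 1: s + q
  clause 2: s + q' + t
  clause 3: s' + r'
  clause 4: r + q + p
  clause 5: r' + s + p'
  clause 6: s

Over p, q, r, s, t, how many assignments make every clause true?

There are 2^5 = 32 truth assignments over (p, q, r, s, t).
Split on s. With s = 1, the clauses containing s are satisfied and s' drops from the rest; 6 of the 2^4 = 16 assignments to the other variables satisfy what remains.
With s = 0, by the same count on the reduced clause set, 0 assignments work.
Total: 6 + 0 = 6.

6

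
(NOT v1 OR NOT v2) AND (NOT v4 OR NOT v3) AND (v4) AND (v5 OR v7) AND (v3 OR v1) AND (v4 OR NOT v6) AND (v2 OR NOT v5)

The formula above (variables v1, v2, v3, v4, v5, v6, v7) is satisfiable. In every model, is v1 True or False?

True

Suppose v1 = false.
From the singleton clause (v4), v4 = true.
From the singleton clause (NOT v3), v3 = false.
But (v3) is also a unit clause — contradiction.
So every satisfying assignment has v1 = True.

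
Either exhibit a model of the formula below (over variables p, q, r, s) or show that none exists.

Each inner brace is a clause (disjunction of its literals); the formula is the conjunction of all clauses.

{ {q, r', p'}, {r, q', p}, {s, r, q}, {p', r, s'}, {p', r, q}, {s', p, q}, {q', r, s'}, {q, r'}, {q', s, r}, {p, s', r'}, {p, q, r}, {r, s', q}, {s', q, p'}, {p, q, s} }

Case q = 1:
Case r = 1:
Case p = 0:
From the singleton clause (s'), s = 0.
Every clause now holds.

p ↦ 0,  q ↦ 1,  r ↦ 1,  s ↦ 0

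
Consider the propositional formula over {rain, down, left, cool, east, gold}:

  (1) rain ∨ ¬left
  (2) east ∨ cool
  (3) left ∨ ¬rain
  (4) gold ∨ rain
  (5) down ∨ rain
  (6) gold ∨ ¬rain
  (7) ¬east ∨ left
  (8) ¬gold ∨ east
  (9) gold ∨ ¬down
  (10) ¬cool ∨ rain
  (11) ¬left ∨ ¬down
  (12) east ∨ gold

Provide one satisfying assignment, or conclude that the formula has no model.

Try rain = True.
Unit clause (left) forces left = True.
Unit clause (gold) forces gold = True.
Unit clause (east) forces east = True.
Unit clause (¬down) forces down = False.
Every clause is now satisfied; cool is unconstrained.

rain ↦ True,  down ↦ False,  left ↦ True,  cool ↦ True,  east ↦ True,  gold ↦ True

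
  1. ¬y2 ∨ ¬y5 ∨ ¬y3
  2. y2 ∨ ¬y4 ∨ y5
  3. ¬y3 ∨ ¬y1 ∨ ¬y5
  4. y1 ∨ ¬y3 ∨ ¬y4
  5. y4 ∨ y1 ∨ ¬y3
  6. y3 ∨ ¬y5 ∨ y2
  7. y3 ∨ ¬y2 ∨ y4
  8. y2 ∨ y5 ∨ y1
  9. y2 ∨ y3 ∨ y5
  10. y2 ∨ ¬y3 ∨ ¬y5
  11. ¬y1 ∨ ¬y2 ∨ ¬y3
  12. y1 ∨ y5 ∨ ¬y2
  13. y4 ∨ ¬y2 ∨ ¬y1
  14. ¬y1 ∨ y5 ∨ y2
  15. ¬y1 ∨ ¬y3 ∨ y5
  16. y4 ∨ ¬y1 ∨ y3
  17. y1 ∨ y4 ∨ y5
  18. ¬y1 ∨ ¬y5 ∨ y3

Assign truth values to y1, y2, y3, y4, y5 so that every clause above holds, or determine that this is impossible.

Suppose y2 = True.
Suppose y5 = False.
From the singleton clause (y1), y1 = True.
From the singleton clause (¬y3), y3 = False.
From the singleton clause (y4), y4 = True.
This assignment satisfies each clause.

y1 ↦ True; y2 ↦ True; y3 ↦ False; y4 ↦ True; y5 ↦ False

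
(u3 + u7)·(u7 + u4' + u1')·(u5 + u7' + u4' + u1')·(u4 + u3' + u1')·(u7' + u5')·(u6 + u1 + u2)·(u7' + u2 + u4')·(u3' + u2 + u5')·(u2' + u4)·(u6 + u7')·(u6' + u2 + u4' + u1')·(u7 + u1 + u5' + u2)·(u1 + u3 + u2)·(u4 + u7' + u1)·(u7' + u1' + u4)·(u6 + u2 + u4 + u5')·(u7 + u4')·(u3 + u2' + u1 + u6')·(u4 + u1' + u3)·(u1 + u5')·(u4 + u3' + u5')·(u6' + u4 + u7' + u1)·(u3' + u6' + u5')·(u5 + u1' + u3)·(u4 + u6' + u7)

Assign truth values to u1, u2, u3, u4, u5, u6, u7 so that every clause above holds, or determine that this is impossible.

Case u3 = 1:
Case u4 = 1:
The clause (u7) is unit, so u7 = 1.
The clause (u5') is unit, so u5 = 0.
The clause (u1') is unit, so u1 = 0.
The clause (u2) is unit, so u2 = 1.
The clause (u6) is unit, so u6 = 1.
All clauses are satisfied.

u1=0,  u2=1,  u3=1,  u4=1,  u5=0,  u6=1,  u7=1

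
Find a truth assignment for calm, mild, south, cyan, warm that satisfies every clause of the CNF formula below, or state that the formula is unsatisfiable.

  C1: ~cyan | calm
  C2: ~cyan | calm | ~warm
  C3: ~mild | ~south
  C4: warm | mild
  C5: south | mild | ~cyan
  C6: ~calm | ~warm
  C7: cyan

calm: 1, mild: 1, south: 0, cyan: 1, warm: 0

From the singleton clause (cyan), cyan = 1.
From the singleton clause (calm), calm = 1.
From the singleton clause (~warm), warm = 0.
From the singleton clause (mild), mild = 1.
From the singleton clause (~south), south = 0.
Every clause now holds.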